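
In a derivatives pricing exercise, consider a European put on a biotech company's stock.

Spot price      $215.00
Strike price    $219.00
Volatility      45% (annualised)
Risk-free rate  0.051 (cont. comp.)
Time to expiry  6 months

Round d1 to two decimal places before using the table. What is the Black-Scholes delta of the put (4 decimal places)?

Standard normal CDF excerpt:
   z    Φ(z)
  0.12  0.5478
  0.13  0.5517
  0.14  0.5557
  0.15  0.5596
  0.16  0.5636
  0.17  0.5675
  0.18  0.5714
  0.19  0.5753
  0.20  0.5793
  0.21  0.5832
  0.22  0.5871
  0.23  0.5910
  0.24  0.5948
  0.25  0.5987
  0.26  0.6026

σ√T = 0.45·√0.5 = 0.3182
d₁ = [ln(215/219) + (0.051 + ½·0.45²)·0.5] / (σ√T) = (-0.0184 + 0.0761) / 0.3182 = 0.1813 → 0.18
N(d₁) = N(0.18) = 0.5714
Δ_put = N(d₁) − 1 = 0.5714 − 1 = -0.4286

-0.4286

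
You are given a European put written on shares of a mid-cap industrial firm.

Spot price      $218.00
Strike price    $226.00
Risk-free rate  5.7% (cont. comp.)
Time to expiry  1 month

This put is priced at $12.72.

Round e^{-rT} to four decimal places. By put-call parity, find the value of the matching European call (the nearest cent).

exp(−rT) = exp(−0.057·0.08333) = 0.9953
Put-call parity: C − P = S − K·e^(−rT) = 218 − 226·0.9953 = 218 − 224.9378 = -6.9378
C = P + (C − P) = 12.72 + (-6.9378) = 5.7822

$5.78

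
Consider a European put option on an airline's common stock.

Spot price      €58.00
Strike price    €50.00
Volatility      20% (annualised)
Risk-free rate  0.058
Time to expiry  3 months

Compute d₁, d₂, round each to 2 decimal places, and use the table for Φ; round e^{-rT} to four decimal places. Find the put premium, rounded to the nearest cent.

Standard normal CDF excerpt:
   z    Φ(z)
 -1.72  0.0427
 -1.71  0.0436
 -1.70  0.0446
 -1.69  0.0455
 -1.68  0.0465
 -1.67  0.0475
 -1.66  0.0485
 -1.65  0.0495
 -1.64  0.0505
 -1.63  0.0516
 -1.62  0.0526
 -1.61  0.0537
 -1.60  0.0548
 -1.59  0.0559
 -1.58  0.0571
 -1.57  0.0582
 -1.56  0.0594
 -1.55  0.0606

€0.12

σ√T = 0.2·√0.25 = 0.1000
d₁ = [ln(58/50) + (0.058 + 0.2²/2)·0.25] / 0.1000 = [0.1484 + 0.0195] / 0.1000 = 1.6792 ⇒ 1.68
d₂ = d₁ − σ√T = 1.6792 − 0.1000 = 1.5792 ⇒ 1.58
exp(−rT) = exp(−0.058·0.25) = 0.9856
N(−d₂) = N(-1.58) = 0.0571;  N(−d₁) = N(-1.68) = 0.0465
P = 50·0.9856·0.0571 − 58·0.0465 = 2.8139 − 2.6970 = 0.1169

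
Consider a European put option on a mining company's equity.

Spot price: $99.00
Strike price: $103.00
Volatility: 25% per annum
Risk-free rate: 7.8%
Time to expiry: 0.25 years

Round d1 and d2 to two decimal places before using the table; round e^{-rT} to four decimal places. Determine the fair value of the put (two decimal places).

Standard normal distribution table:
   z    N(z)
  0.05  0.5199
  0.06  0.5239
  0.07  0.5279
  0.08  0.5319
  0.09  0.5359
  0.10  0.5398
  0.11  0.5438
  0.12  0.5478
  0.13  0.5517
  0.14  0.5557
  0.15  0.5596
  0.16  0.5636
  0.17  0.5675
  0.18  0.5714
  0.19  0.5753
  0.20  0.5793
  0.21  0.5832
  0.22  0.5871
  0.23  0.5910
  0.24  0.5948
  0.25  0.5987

σ√T = 0.25 × 0.5000 = 0.1250
d₁ = [ln(99/103) + (0.078 + ½·0.25²)·0.25] / (σ√T) = (-0.0396 + 0.0273) / 0.1250 = -0.0984 ≈ -0.10
d₂ = -0.0984 − 0.1250 = -0.2234 ≈ -0.22
exp(−rT) = exp(−0.078·0.25) = 0.9807
N(−d₂) = N(0.22) = 0.5871;  N(−d₁) = N(0.10) = 0.5398
P = 103·0.9807·0.5871 − 99·0.5398 = 59.3042 − 53.4402 = 5.8640

$5.86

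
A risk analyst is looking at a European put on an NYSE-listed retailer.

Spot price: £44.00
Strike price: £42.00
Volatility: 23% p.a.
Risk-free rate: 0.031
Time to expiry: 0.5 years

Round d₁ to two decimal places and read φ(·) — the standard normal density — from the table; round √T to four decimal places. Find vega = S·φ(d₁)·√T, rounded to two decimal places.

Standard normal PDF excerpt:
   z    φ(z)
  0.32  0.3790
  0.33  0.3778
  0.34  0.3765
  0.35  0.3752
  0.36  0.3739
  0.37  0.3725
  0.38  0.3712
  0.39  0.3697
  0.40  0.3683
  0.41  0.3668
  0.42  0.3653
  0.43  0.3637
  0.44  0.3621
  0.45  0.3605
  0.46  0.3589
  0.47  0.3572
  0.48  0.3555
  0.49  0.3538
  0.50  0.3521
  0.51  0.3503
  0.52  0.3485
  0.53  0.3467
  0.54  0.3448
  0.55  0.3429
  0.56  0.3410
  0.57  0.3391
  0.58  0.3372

T = 0.5;  σ√T = 0.1626
ln(S/K) + (r + σ²/2)T = ln(44/42) + (0.031 + 0.23²/2)·0.5 = 0.0465 + 0.0287 = 0.0752
d₁ = 0.0752 / 0.1626 = 0.4627 → 0.46
√T = √0.5 = 0.7071
φ(d₁) = φ(0.46) = 0.3589
vega = S·φ(d₁)·√T = 44·0.3589·0.7071 = 11.1662

11.17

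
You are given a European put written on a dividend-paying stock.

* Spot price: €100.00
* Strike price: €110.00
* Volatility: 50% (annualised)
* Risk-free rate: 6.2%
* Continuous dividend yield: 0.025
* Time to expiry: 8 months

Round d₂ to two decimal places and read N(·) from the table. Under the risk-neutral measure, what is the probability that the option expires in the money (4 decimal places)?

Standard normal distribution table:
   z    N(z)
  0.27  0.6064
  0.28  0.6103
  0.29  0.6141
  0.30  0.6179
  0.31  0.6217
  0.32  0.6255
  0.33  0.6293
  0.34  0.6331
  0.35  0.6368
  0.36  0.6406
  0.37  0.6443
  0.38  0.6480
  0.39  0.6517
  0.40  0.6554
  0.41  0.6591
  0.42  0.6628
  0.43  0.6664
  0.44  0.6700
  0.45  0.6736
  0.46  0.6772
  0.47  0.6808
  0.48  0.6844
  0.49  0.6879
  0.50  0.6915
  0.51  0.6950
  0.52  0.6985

0.6480

T = 0.6667;  σ√T = 0.4082
d₁ = [ln(100/110) + (0.062 − 0.025 + ½·0.5²)·0.6667] / (σ√T) = (-0.0953 + 0.1080) / 0.4082 = 0.0311 → 0.03
d₂ = 0.0311 − 0.4082 = -0.3772 → -0.38
Risk-neutral Pr[S_T < K] = N(−d₂) = N(0.38) = 0.6480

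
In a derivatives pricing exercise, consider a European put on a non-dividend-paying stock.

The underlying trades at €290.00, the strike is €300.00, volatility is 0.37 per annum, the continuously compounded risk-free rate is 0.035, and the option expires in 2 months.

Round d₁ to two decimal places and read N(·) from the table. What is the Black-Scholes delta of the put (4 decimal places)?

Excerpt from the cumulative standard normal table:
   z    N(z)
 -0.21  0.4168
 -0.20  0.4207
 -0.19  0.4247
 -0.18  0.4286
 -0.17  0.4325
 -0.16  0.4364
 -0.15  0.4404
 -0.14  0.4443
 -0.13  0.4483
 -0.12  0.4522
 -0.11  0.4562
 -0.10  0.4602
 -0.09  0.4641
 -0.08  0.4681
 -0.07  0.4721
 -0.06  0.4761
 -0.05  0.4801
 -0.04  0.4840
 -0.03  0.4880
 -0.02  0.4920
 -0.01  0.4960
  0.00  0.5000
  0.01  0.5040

-0.5438

σ√T = 0.37·√0.1667 = 0.1511
ln(S/K) + (r + σ²/2)T = ln(290/300) + (0.035 + 0.37²/2)·0.1667 = -0.0339 + 0.0172 = -0.0167
d₁ = -0.0167 / 0.1511 = -0.1103 → -0.11
N(d₁) = N(-0.11) = 0.4562
Δ_put = N(d₁) − 1 = 0.4562 − 1 = -0.5438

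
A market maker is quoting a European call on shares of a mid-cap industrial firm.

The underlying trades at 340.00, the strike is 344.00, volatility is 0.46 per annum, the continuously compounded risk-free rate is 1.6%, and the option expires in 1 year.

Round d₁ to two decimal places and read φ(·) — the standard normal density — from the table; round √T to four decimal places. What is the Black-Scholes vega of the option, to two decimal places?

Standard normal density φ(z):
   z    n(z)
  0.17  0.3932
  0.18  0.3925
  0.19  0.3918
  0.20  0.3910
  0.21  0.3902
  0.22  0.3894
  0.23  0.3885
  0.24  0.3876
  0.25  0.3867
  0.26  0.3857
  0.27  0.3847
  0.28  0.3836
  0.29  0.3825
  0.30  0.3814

131.78

T = 1;  σ√T = 0.4600
d₁ = [ln(340/344) + (0.016 + ½·0.46²)·1] / (σ√T) = (-0.0117 + 0.1218) / 0.4600 = 0.2394 ≈ 0.24
√T = √1 = 1.0000
φ(d₁) = φ(0.24) = 0.3876
vega = S·φ(d₁)·√T = 340·0.3876·1.0000 = 131.7840
(Vega is the same for a European call and put with the same parameters.)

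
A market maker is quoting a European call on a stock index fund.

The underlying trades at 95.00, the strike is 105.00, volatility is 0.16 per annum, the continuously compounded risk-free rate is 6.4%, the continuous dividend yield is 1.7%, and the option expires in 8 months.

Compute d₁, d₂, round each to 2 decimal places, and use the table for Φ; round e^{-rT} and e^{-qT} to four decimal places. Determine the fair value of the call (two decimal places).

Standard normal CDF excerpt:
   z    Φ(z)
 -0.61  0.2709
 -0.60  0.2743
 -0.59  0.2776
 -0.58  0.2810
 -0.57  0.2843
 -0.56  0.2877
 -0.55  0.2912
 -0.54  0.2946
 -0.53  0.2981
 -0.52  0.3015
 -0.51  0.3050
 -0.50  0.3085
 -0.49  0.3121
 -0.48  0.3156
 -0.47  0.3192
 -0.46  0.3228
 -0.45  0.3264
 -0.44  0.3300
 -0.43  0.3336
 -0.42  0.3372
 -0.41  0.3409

σ√T = 0.16·√0.6667 = 0.1306
ln(S/K) + (r − q + σ²/2)T = ln(95/105) + (0.064 − 0.017 + 0.16²/2)·0.6667 = -0.1001 + 0.0399 = -0.0602
d₁ = -0.0602 / 0.1306 = -0.4609 ⇒ -0.46
d₂ = d₁ − σ√T = -0.4609 − 0.1306 = -0.5916 ⇒ -0.59
e^(−qT) = e^(−0.017·0.6667) = 0.9887;  e^(−rT) = e^(−0.064·0.6667) = 0.9582
C = 95·0.9887·N(-0.46) − 105·0.9582·N(-0.59) = 95·0.9887·0.3228 − 105·0.9582·0.2776 = 30.3195 − 27.9296 = 2.3899

2.39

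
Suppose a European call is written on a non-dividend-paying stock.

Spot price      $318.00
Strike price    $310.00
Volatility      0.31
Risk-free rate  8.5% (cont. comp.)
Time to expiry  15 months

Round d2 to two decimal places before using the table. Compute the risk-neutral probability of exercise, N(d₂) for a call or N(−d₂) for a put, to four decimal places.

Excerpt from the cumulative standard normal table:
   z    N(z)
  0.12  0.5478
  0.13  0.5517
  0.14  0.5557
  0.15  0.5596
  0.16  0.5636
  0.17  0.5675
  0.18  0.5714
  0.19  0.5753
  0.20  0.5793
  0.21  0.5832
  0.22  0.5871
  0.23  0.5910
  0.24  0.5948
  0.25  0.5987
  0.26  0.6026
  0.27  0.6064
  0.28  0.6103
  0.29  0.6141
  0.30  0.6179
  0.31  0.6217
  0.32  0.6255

T = 1.25;  σ√T = 0.3466
d₁ = [ln(318/310) + (0.085 + ½·0.31²)·1.25] / (σ√T) = (0.0255 + 0.1663) / 0.3466 = 0.5534 → 0.55
d₂ = 0.5534 − 0.3466 = 0.2068 → 0.21
Pr(exercise) under Q = N(d₂) = 0.5832

0.5832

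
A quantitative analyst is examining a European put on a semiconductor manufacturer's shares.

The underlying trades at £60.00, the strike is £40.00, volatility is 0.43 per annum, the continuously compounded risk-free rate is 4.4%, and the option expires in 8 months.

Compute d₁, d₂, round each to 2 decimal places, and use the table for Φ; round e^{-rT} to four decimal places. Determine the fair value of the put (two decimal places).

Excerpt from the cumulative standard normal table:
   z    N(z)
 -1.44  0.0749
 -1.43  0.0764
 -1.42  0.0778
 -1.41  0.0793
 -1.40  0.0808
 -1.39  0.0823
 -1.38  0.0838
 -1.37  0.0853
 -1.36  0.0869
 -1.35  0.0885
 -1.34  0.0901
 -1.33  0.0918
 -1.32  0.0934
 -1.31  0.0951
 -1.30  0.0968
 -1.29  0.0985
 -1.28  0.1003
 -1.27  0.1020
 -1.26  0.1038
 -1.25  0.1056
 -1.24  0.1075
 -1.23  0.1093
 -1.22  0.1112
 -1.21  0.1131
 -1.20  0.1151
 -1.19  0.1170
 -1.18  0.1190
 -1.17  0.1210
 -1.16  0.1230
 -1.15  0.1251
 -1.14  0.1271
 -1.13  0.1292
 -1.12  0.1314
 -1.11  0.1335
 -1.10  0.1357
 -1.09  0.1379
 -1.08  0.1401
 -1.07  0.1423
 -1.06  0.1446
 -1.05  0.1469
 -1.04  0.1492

T = 0.6667;  σ√T = 0.3511
ln(S/K) + (r + σ²/2)T = ln(60/40) + (0.044 + 0.43²/2)·0.6667 = 0.4055 + 0.0910 = 0.4964
d₁ = 0.4964 / 0.3511 = 1.4140 ⇒ 1.41
d₂ = d₁ − σ√T = 1.4140 − 0.3511 = 1.0629 ⇒ 1.06
exp(−rT) = exp(−0.044·0.6667) = 0.9711
P = 40·0.9711·N(-1.06) − 60·N(-1.41) = 40·0.9711·0.1446 − 60·0.0793 = 5.6168 − 4.7580 = 0.8588

£0.86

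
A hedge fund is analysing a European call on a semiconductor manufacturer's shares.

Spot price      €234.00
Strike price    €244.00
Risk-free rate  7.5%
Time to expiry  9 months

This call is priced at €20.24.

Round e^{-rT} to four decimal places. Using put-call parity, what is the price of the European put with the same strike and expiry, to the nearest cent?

€16.89

exp(−rT) = exp(−0.075·0.75) = 0.9453
Put-call parity: C − P = S − K·e^(−rT) = 234 − 244·0.9453 = 234 − 230.6532 = 3.3468
P = C − (C − P) = 20.24 − (3.3468) = 16.8932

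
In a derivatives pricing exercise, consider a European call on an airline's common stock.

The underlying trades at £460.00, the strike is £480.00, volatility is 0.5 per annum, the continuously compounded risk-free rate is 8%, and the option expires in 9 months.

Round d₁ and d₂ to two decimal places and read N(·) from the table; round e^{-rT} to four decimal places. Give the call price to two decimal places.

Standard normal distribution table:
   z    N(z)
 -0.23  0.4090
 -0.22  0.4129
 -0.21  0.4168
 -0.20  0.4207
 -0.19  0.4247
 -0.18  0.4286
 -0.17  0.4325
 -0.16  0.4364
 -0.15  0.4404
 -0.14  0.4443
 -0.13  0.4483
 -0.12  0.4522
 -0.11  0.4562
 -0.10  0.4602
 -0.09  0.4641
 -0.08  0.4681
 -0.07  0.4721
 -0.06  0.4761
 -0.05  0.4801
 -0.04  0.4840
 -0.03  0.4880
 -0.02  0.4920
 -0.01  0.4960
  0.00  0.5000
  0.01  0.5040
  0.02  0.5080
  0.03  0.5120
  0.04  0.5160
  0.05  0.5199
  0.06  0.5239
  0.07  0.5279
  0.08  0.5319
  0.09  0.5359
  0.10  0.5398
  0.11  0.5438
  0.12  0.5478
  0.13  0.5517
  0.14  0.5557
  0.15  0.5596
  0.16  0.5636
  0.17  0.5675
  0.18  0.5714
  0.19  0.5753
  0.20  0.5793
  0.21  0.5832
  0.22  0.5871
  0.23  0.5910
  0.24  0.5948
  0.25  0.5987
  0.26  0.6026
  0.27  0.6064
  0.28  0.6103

σ√T = 0.5 × 0.8660 = 0.4330
ln(S/K) + (r + σ²/2)T = ln(460/480) + (0.08 + 0.5²/2)·0.75 = -0.0426 + 0.1537 = 0.1112
d₁ = 0.1112 / 0.4330 = 0.2568 ≈ 0.26
d₂ = d₁ − σ√T = 0.2568 − 0.4330 = -0.1762 ≈ -0.18
exp(−rT) = exp(−0.08·0.75) = 0.9418
N(d₁) = N(0.26) = 0.6026;  N(d₂) = N(-0.18) = 0.4286
C = 460·0.6026 − 480·0.9418·0.4286 = 277.1960 − 193.7546 = 83.4414

£83.44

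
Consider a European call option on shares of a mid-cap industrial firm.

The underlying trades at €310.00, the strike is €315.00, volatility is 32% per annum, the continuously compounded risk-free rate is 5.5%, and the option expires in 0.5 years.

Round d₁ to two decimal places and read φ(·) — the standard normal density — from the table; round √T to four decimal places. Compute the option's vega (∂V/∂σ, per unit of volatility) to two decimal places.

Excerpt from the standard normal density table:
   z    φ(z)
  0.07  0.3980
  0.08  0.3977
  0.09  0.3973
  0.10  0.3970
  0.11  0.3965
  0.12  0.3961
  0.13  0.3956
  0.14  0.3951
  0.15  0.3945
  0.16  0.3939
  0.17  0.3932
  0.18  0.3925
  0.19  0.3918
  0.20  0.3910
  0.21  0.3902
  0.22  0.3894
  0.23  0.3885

σ√T = 0.32·√0.5 = 0.2263
d₁ = [ln(310/315) + (0.055 + ½·0.32²)·0.5] / (σ√T) = (-0.0160 + 0.0531) / 0.2263 = 0.1640 which rounds to 0.16
√T = √0.5 = 0.7071
φ(d₁) = φ(0.16) = 0.3939
vega = S·φ(d₁)·√T = 310·0.3939·0.7071 = 86.3433

86.34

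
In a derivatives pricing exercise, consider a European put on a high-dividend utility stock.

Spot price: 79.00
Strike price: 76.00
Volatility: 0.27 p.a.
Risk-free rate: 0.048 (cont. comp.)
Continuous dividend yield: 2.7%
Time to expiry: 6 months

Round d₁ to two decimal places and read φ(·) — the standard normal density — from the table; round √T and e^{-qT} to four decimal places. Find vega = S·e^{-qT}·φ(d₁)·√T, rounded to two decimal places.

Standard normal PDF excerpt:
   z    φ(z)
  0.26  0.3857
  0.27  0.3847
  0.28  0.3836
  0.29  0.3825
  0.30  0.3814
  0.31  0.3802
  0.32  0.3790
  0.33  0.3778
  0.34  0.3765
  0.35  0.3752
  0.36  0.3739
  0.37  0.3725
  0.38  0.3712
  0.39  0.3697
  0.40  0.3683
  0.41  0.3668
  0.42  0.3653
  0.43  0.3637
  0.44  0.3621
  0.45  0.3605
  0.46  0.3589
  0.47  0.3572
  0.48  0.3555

20.68

σ√T = 0.27 × 0.7071 = 0.1909
ln(S/K) + (r − q + σ²/2)T = ln(79/76) + (0.048 − 0.027 + 0.27²/2)·0.5 = 0.0387 + 0.0287 = 0.0674
d₁ = 0.0674 / 0.1909 = 0.3532 which rounds to 0.35
√T = √0.5 = 0.7071
φ(d₁) = φ(0.35) = 0.3752
exp(−qT) = exp(−0.027·0.5) = 0.9866
vega = S·exp(−qT)·φ(d₁)·√T = 79·0.9866·0.3752·0.7071 = 20.6782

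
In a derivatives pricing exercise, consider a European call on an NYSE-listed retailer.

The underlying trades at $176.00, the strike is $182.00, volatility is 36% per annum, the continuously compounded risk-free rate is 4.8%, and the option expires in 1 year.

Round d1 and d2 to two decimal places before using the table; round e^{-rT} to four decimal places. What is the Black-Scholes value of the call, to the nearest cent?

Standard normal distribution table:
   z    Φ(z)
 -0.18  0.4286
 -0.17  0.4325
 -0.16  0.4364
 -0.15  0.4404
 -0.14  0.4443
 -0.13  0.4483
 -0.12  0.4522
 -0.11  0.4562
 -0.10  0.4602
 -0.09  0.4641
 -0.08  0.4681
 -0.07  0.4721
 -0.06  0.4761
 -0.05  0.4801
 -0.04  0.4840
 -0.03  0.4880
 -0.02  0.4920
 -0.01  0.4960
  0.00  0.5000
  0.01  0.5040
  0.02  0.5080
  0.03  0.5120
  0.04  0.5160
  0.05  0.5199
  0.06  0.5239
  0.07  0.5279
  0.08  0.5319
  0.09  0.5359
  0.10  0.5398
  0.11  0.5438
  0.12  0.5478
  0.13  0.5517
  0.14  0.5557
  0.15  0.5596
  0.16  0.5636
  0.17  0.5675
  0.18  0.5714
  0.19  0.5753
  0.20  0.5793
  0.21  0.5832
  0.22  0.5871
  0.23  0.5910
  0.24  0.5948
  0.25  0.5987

σ√T = 0.36·√1 = 0.3600
d₁ = [ln(176/182) + (0.048 + 0.36²/2)·1] / 0.3600 = [-0.0335 + 0.1128] / 0.3600 = 0.2202 ⇒ 0.22
d₂ = d₁ − σ√T = 0.2202 − 0.3600 = -0.1398 ⇒ -0.14
exp(−rT) = exp(−0.048·1) = 0.9531
C = 176·N(0.22) − 182·0.9531·N(-0.14) = 176·0.5871 − 182·0.9531·0.4443 = 103.3296 − 77.0701 = 26.2595

$26.26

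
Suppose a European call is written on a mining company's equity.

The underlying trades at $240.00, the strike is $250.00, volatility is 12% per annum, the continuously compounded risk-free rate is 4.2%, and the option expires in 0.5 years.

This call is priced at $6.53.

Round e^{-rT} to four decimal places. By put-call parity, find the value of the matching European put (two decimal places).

$11.33

e^(−rT) = e^(−0.042·0.5) = 0.9792
Put-call parity: C − P = S − K·e^(−rT) = 240 − 250·0.9792 = 240 − 244.8000 = -4.8000
P = C − (C − P) = 6.53 − (-4.8000) = 11.3300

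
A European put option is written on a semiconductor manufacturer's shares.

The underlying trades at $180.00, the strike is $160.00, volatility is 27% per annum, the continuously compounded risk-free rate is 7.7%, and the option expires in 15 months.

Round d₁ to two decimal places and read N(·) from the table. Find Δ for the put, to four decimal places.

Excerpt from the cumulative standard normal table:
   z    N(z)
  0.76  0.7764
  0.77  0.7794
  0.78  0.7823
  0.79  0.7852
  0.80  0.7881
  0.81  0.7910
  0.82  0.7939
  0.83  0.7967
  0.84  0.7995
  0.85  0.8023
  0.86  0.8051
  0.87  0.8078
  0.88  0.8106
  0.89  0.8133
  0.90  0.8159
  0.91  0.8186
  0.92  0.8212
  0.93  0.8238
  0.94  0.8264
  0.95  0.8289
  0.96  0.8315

T = 1.25;  σ√T = 0.3019
d₁ = [ln(180/160) + (0.077 + 0.27²/2)·1.25] / 0.3019 = [0.1178 + 0.1418] / 0.3019 = 0.8600 ⇒ 0.86
N(d₁) = N(0.86) = 0.8051
Δ_put = N(d₁) − 1 = 0.8051 − 1 = -0.1949

-0.1949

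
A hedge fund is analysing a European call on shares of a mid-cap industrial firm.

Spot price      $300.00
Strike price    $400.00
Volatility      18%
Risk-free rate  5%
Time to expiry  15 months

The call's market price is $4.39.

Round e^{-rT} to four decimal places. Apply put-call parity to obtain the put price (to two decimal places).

$80.15

exp(−rT) = exp(−0.05·1.25) = 0.9394
Put-call parity: C − P = S − K·e^(−rT) = 300 − 400·0.9394 = 300 − 375.7600 = -75.7600
P = C − (C − P) = 4.39 − (-75.7600) = 80.1500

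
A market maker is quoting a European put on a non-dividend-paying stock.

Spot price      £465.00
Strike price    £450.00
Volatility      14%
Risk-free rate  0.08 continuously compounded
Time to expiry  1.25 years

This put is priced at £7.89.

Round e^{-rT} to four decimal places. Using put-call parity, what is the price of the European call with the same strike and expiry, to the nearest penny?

exp(−rT) = exp(−0.08·1.25) = 0.9048
Put-call parity: C − P = S − K·e^(−rT) = 465 − 450·0.9048 = 465 − 407.1600 = 57.8400
C = P + (C − P) = 7.89 + (57.8400) = 65.7300

£65.73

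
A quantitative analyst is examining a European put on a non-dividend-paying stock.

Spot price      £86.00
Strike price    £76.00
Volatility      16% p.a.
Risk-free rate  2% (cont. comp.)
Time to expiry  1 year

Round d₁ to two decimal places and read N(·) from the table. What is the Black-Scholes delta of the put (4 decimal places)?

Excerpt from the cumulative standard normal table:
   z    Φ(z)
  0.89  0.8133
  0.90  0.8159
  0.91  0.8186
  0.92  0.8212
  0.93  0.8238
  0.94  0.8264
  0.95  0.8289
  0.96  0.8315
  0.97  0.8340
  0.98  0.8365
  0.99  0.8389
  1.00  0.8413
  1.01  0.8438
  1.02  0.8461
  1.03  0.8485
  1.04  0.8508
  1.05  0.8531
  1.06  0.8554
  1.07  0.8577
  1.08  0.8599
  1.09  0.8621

-0.1635

σ√T = 0.16 × 1.0000 = 0.1600
d₁ = [ln(86/76) + (0.02 + 0.16²/2)·1] / 0.1600 = [0.1236 + 0.0328] / 0.1600 = 0.9776 ⇒ 0.98
N(d₁) = N(0.98) = 0.8365
Δ_put = N(d₁) − 1 = 0.8365 − 1 = -0.1635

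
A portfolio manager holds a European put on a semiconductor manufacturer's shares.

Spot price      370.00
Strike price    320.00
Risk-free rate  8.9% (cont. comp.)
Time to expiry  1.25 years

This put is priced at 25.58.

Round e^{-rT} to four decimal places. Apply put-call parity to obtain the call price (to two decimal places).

109.28

e^(−rT) = e^(−0.089·1.25) = 0.8947
Put-call parity: C − P = S − K·e^(−rT) = 370 − 320·0.8947 = 370 − 286.3040 = 83.6960
C = P + (C − P) = 25.58 + (83.6960) = 109.2760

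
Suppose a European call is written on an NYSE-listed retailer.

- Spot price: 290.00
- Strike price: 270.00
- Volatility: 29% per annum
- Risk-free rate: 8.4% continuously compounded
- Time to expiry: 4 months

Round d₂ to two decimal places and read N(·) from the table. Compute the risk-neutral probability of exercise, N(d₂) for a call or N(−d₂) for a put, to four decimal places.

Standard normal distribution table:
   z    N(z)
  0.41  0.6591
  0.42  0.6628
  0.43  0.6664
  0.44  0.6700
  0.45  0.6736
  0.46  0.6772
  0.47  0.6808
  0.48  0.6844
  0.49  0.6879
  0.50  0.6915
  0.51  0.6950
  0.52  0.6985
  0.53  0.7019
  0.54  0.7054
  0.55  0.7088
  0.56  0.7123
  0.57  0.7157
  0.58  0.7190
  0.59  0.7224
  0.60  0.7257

σ√T = 0.29·√0.3333 = 0.1674
ln(S/K) + (r + σ²/2)T = ln(290/270) + (0.084 + 0.29²/2)·0.3333 = 0.0715 + 0.0420 = 0.1135
d₁ = 0.1135 / 0.1674 = 0.6777 which rounds to 0.68
d₂ = d₁ − σ√T = 0.6777 − 0.1674 = 0.5103 which rounds to 0.51
Pr(exercise) under Q = N(d₂) = 0.6950

0.6950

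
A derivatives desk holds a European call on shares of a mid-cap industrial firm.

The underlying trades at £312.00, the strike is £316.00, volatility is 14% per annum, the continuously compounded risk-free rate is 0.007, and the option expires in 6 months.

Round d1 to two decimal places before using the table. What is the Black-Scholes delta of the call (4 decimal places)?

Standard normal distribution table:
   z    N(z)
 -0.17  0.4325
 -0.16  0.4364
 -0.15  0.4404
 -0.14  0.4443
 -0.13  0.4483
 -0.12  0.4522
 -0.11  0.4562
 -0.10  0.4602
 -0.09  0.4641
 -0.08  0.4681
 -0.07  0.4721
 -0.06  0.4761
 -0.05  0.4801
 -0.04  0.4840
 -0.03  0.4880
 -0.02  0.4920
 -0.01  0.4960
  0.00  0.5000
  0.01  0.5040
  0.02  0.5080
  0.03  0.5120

σ√T = 0.14 × 0.7071 = 0.0990
d₁ = [ln(312/316) + (0.007 + 0.14²/2)·0.5] / 0.0990 = [-0.0127 + 0.0084] / 0.0990 = -0.0438 ≈ -0.04
N(d₁) = N(-0.04) = 0.4840
Δ_call = N(d₁) = 0.4840

0.4840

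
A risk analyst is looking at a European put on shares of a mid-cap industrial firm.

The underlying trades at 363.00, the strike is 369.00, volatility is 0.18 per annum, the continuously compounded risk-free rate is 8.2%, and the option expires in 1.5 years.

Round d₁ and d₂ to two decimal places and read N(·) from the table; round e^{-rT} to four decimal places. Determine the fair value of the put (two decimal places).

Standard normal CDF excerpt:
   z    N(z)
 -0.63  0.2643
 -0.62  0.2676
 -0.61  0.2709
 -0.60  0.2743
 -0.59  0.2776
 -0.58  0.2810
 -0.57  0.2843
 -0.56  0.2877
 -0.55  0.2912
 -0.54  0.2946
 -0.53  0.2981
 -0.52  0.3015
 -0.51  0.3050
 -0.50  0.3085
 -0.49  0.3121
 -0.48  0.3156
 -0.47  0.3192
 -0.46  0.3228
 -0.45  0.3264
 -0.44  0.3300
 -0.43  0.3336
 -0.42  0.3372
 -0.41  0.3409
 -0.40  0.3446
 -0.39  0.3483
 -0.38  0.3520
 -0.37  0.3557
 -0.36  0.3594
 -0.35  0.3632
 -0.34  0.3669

T = 1.5;  σ√T = 0.2205
d₁ = [ln(363/369) + (0.082 + 0.18²/2)·1.5] / 0.2205 = [-0.0164 + 0.1473] / 0.2205 = 0.5938 ≈ 0.59
d₂ = d₁ − σ√T = 0.5938 − 0.2205 = 0.3733 ≈ 0.37
exp(−rT) = exp(−0.082·1.5) = 0.8843
P = 369·0.8843·N(-0.37) − 363·N(-0.59) = 369·0.8843·0.3557 − 363·0.2776 = 116.0673 − 100.7688 = 15.2985

15.30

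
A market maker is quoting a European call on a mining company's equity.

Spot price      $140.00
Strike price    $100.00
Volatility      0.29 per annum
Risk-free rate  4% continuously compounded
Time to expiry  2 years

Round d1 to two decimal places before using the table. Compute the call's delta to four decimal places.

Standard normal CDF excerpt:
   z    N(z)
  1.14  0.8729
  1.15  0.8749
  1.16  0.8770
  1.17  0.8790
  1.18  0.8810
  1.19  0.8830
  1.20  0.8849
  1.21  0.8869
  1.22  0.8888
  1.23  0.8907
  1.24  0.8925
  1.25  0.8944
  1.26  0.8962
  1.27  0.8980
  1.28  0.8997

0.8888

σ√T = 0.29 × 1.4142 = 0.4101
d₁ = [ln(140/100) + (0.04 + 0.29²/2)·2] / 0.4101 = [0.3365 + 0.1641] / 0.4101 = 1.2205 ≈ 1.22
N(d₁) = N(1.22) = 0.8888
Δ_call = N(d₁) = 0.8888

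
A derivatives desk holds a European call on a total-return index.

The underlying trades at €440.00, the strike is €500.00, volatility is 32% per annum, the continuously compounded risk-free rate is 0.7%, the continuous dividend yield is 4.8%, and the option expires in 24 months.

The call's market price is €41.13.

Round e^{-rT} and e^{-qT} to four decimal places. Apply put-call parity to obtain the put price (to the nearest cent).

e^(−qT) = e^(−0.048·2) = 0.9085;  e^(−rT) = e^(−0.007·2) = 0.9861
Put-call parity: C − P = S·e^(−qT) − K·e^(−rT) = 440·0.9085 − 500·0.9861 = 399.7400 − 493.0500 = -93.3100
P = C − (C − P) = 41.13 − (-93.3100) = 134.4400

€134.44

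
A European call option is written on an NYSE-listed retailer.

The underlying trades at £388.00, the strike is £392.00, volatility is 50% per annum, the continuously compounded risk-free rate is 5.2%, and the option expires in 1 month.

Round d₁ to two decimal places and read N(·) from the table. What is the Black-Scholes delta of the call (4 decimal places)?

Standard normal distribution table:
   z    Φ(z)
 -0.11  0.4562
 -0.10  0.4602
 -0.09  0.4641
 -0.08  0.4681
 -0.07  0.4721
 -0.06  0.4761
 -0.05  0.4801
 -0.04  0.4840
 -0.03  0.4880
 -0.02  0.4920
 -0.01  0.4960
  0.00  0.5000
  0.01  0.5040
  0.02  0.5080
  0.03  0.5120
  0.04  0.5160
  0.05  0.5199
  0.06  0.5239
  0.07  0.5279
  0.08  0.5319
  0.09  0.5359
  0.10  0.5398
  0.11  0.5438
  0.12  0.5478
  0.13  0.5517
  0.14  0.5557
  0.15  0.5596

T = 0.08333;  σ√T = 0.1443
d₁ = [ln(388/392) + (0.052 + 0.5²/2)·0.08333] / 0.1443 = [-0.0103 + 0.0147] / 0.1443 = 0.0311 which rounds to 0.03
N(d₁) = N(0.03) = 0.5120
Δ_call = N(d₁) = 0.5120

0.5120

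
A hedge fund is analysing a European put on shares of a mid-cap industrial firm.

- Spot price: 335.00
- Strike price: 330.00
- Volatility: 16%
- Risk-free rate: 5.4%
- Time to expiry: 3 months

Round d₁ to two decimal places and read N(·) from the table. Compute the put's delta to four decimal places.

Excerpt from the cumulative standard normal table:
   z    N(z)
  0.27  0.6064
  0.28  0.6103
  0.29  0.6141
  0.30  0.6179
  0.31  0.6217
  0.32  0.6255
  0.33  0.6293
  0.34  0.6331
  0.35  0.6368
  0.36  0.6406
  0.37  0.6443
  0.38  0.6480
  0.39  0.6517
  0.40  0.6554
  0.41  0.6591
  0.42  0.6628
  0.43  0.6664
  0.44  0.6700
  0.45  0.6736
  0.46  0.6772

-0.3446

T = 0.25;  σ√T = 0.0800
d₁ = [ln(335/330) + (0.054 + ½·0.16²)·0.25] / (σ√T) = (0.0150 + 0.0167) / 0.0800 = 0.3967 which rounds to 0.40
N(d₁) = N(0.40) = 0.6554
Δ_put = N(d₁) − 1 = 0.6554 − 1 = -0.3446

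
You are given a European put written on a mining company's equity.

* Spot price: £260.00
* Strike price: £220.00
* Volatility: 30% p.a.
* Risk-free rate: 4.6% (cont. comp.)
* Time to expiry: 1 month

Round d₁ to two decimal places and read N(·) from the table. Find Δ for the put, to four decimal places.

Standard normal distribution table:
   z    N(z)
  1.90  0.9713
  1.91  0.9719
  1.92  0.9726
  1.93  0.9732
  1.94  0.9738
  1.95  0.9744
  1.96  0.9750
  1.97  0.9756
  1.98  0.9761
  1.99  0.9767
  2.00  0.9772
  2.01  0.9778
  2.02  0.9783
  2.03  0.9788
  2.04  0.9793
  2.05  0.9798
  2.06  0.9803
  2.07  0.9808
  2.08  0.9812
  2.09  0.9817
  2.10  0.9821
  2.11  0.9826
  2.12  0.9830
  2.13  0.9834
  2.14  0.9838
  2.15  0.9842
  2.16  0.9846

-0.0217

σ√T = 0.3 × 0.2887 = 0.0866
d₁ = [ln(260/220) + (0.046 + ½·0.3²)·0.08333] / (σ√T) = (0.1671 + 0.0076) / 0.0866 = 2.0165 ≈ 2.02
N(d₁) = N(2.02) = 0.9783
Δ_put = N(d₁) − 1 = 0.9783 − 1 = -0.0217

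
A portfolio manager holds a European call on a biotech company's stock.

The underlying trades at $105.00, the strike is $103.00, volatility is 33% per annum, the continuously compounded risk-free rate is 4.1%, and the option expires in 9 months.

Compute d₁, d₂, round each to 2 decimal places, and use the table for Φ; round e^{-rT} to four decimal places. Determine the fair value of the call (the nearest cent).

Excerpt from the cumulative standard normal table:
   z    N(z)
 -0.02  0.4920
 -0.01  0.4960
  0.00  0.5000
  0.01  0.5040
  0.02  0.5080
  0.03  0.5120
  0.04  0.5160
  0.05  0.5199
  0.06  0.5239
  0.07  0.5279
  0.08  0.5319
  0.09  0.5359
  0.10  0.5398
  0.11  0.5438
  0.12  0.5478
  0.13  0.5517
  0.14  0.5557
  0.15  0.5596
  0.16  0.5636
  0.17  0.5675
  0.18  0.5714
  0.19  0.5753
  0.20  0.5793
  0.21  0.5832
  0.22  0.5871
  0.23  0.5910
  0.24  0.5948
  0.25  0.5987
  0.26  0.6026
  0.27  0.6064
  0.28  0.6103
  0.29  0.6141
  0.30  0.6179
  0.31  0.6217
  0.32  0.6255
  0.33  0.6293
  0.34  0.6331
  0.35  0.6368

$14.54

σ√T = 0.33 × 0.8660 = 0.2858
d₁ = [ln(105/103) + (0.041 + 0.33²/2)·0.75] / 0.2858 = [0.0192 + 0.0716] / 0.2858 = 0.3178 → 0.32
d₂ = d₁ − σ√T = 0.3178 − 0.2858 = 0.0320 → 0.03
e^(−rT) = e^(−0.041·0.75) = 0.9697
N(d₁) = N(0.32) = 0.6255;  N(d₂) = N(0.03) = 0.5120
C = 105·0.6255 − 103·0.9697·0.5120 = 65.6775 − 51.1381 = 14.5394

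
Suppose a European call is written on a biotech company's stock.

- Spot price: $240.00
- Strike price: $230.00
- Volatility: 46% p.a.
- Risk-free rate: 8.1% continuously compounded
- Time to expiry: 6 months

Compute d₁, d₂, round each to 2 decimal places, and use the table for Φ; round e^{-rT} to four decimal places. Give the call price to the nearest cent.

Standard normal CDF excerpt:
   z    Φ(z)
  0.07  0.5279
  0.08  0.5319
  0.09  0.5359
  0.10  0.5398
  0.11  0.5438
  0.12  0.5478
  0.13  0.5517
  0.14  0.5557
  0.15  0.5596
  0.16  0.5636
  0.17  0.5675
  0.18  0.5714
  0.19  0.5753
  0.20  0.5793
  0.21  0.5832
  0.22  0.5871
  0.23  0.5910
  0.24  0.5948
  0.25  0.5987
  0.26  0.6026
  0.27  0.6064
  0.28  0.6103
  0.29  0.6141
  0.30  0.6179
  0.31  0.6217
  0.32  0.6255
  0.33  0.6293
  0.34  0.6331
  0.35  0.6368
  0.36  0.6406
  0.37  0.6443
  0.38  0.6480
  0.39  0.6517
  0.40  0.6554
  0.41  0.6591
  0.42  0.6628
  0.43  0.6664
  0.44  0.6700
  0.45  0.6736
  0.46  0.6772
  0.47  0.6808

σ√T = 0.46·√0.5 = 0.3253
d₁ = [ln(240/230) + (0.081 + ½·0.46²)·0.5] / (σ√T) = (0.0426 + 0.0934) / 0.3253 = 0.4180 → 0.42
d₂ = 0.4180 − 0.3253 = 0.0927 → 0.09
exp(−rT) = exp(−0.081·0.5) = 0.9603
C = 240·N(0.42) − 230·0.9603·N(0.09) = 240·0.6628 − 230·0.9603·0.5359 = 159.0720 − 118.3637 = 40.7083

$40.71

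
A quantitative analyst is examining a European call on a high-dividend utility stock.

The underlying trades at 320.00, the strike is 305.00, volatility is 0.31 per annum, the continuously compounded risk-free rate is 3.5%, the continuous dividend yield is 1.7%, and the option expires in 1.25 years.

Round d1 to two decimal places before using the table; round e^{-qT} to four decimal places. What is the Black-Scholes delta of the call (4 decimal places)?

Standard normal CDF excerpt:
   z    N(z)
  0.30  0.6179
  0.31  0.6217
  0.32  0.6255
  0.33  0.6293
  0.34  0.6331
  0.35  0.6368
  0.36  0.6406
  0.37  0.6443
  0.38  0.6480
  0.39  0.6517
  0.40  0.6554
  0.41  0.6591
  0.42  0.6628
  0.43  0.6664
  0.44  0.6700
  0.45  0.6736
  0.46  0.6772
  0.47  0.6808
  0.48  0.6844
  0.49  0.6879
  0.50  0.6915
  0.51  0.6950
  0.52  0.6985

σ√T = 0.31·√1.25 = 0.3466
ln(S/K) + (r − q + σ²/2)T = ln(320/305) + (0.035 − 0.017 + 0.31²/2)·1.25 = 0.0480 + 0.0826 = 0.1306
d₁ = 0.1306 / 0.3466 = 0.3767 ⇒ 0.38
N(d₁) = N(0.38) = 0.6480
Δ_call = exp(−qT)·N(d₁) = 0.9790·0.6480 = 0.6344

0.6344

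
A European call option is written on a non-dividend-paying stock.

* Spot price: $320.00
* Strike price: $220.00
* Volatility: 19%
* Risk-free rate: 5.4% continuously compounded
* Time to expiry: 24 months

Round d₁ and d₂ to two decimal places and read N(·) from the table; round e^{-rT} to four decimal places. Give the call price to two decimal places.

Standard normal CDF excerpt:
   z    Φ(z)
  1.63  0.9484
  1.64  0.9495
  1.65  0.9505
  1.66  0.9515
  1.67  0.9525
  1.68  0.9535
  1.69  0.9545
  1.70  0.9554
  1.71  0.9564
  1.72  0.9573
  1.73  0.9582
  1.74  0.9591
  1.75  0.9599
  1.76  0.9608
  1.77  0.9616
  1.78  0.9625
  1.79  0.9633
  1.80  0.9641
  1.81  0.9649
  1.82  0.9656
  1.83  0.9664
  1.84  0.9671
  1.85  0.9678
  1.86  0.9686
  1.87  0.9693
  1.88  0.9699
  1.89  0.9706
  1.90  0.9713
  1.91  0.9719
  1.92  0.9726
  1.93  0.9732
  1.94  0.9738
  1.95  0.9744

$123.53

σ√T = 0.19·√2 = 0.2687
d₁ = [ln(320/220) + (0.054 + ½·0.19²)·2] / (σ√T) = (0.3747 + 0.1441) / 0.2687 = 1.9307 which rounds to 1.93
d₂ = 1.9307 − 0.2687 = 1.6620 which rounds to 1.66
e^(−rT) = e^(−0.054·2) = 0.8976
C = 320·N(1.93) − 220·0.8976·N(1.66) = 320·0.9732 − 220·0.8976·0.9515 = 311.4240 − 187.8946 = 123.5294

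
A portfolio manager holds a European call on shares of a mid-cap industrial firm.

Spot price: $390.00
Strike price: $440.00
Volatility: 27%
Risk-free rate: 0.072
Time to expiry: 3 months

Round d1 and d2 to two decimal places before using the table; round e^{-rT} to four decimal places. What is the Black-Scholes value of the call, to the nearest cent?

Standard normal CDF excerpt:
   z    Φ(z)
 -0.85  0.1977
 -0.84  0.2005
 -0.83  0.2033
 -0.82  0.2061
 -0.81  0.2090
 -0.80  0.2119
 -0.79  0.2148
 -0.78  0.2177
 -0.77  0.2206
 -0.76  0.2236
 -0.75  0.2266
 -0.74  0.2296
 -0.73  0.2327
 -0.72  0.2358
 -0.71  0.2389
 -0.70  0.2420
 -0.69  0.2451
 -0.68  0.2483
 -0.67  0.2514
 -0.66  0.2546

σ√T = 0.27 × 0.5000 = 0.1350
d₁ = [ln(390/440) + (0.072 + 0.27²/2)·0.25] / 0.1350 = [-0.1206 + 0.0271] / 0.1350 = -0.6927 → -0.69
d₂ = d₁ − σ√T = -0.6927 − 0.1350 = -0.8277 → -0.83
exp(−rT) = exp(−0.072·0.25) = 0.9822
N(d₁) = N(-0.69) = 0.2451;  N(d₂) = N(-0.83) = 0.2033
C = 390·0.2451 − 440·0.9822·0.2033 = 95.5890 − 87.8598 = 7.7292

$7.73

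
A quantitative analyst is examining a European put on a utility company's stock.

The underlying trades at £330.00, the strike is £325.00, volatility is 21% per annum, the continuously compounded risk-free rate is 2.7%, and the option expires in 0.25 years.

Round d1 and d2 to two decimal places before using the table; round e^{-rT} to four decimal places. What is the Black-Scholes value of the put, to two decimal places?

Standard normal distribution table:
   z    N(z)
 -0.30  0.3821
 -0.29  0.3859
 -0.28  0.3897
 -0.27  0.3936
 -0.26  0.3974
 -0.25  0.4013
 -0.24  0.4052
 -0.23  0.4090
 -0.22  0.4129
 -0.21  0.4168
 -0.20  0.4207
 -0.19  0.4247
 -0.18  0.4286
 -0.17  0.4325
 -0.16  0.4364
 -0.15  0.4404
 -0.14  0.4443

£9.74

T = 0.25;  σ√T = 0.1050
ln(S/K) + (r + σ²/2)T = ln(330/325) + (0.027 + 0.21²/2)·0.25 = 0.0153 + 0.0123 = 0.0275
d₁ = 0.0275 / 0.1050 = 0.2622 ⇒ 0.26
d₂ = d₁ − σ√T = 0.2622 − 0.1050 = 0.1572 ⇒ 0.16
e^(−rT) = e^(−0.027·0.25) = 0.9933
N(−d₂) = N(-0.16) = 0.4364;  N(−d₁) = N(-0.26) = 0.3974
P = 325·0.9933·0.4364 − 330·0.3974 = 140.8797 − 131.1420 = 9.7377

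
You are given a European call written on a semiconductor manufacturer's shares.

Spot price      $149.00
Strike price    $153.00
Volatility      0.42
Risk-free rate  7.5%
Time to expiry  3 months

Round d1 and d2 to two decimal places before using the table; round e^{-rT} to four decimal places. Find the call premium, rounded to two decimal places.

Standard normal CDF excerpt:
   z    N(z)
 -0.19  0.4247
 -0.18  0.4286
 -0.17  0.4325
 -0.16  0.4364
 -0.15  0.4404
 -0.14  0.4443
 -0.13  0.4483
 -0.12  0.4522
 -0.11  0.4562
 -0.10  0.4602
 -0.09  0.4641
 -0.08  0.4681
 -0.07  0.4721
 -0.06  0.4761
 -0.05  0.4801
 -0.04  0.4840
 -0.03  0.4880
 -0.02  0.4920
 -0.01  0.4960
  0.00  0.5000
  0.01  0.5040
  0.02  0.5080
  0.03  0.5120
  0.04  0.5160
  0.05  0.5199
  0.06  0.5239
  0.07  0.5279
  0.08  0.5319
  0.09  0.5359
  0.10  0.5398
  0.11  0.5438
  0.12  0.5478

$11.94

σ√T = 0.42 × 0.5000 = 0.2100
d₁ = [ln(149/153) + (0.075 + ½·0.42²)·0.25] / (σ√T) = (-0.0265 + 0.0408) / 0.2100 = 0.0681 ⇒ 0.07
d₂ = 0.0681 − 0.2100 = -0.1419 ⇒ -0.14
e^(−rT) = e^(−0.075·0.25) = 0.9814
C = 149·N(0.07) − 153·0.9814·N(-0.14) = 149·0.5279 − 153·0.9814·0.4443 = 78.6571 − 66.7135 = 11.9436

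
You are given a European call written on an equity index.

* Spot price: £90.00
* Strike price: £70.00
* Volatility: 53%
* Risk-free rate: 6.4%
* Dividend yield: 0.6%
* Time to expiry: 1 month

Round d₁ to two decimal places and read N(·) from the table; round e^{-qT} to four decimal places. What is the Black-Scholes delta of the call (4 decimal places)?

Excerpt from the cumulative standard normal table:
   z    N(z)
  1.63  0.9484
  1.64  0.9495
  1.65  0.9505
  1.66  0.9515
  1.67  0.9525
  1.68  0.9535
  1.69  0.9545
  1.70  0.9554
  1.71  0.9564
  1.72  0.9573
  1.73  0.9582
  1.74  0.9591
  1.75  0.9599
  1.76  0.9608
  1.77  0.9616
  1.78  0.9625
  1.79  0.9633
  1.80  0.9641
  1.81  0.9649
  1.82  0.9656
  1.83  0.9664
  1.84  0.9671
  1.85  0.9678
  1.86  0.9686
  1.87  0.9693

σ√T = 0.53 × 0.2887 = 0.1530
d₁ = [ln(90/70) + (0.064 − 0.006 + 0.53²/2)·0.08333] / 0.1530 = [0.2513 + 0.0165] / 0.1530 = 1.7507 ⇒ 1.75
N(d₁) = N(1.75) = 0.9599
Δ_call = e^(−qT)·N(d₁) = 0.9995·0.9599 = 0.9594

0.9594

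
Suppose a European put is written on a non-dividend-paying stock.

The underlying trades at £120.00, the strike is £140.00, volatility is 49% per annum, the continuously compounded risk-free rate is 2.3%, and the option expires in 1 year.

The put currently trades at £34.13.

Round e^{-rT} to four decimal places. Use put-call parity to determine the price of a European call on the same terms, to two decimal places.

£17.31

exp(−rT) = exp(−0.023·1) = 0.9773
Put-call parity: C − P = S − K·e^(−rT) = 120 − 140·0.9773 = 120 − 136.8220 = -16.8220
C = P + (C − P) = 34.13 + (-16.8220) = 17.3080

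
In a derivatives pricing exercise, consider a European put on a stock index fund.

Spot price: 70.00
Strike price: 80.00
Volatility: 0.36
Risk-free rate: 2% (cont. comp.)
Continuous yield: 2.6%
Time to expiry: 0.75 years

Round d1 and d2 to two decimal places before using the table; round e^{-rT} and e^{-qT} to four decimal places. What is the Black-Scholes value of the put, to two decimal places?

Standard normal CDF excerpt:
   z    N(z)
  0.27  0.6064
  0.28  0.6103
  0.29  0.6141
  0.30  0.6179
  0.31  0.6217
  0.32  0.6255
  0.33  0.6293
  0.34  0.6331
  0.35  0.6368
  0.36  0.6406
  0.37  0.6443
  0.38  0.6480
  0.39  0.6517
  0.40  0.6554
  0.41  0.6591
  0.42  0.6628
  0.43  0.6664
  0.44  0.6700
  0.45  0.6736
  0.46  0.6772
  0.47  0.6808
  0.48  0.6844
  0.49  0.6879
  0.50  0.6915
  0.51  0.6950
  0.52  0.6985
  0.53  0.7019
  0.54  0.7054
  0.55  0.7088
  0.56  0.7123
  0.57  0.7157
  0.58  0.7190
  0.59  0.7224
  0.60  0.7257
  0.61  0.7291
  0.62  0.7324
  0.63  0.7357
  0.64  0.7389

15.03

σ√T = 0.36·√0.75 = 0.3118
d₁ = [ln(70/80) + (0.02 − 0.026 + 0.36²/2)·0.75] / 0.3118 = [-0.1335 + 0.0441] / 0.3118 = -0.2869 ≈ -0.29
d₂ = d₁ − σ√T = -0.2869 − 0.3118 = -0.5986 ≈ -0.60
exp(−qT) = exp(−0.026·0.75) = 0.9807;  exp(−rT) = exp(−0.02·0.75) = 0.9851
N(−d₂) = N(0.60) = 0.7257;  N(−d₁) = N(0.29) = 0.6141
P = 80·0.9851·0.7257 − 70·0.9807·0.6141 = 57.1910 − 42.1574 = 15.0336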